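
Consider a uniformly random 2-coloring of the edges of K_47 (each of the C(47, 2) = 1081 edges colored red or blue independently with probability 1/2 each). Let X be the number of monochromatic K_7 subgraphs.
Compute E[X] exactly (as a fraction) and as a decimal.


Let X = Σ_S X_S over the C(47, 7) = 62891499 subsets S of size 7, where X_S = 1 if the K_7 on S is monochromatic.
For a fixed S, the K_7 on S has C(7, 2) = 21 edges. P[all 21 edges red] = (1/2)^21, and likewise for blue, so P[monochromatic] = 2·(1/2)^21 = 2^{1 − 21} = 1/1048576.
By linearity of expectation: E[X] = C(47, 7) · 2^{1 − 21} = 62891499 · 1/1048576 = 62891499/1048576.
Numerically: E[X] ≈ 59.97801.

E[X] = C(47,7)·2^(1−C(7,2)) = 62891499/1048576 ≈ 59.97801.


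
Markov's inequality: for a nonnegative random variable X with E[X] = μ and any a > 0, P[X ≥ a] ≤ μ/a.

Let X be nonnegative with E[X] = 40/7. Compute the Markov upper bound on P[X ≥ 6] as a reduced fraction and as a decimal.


μ = E[X] = 40/7, a = 6.
Markov: P[X ≥ 6] ≤ μ/a = (40/7)/6 = 20/21.
Numerically: ≈ 0.9524.
(Since a = 6 > μ = 5.7143, the bound 20/21 is < 1 and informative.)

P[X ≥ 6] ≤ 20/21 ≈ 0.9524.


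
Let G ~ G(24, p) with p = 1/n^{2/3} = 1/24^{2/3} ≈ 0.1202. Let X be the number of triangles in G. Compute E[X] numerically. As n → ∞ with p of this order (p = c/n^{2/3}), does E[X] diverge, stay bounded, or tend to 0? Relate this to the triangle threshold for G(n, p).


Number of potential triangles: C(24, 3) = 2024.
Each occurs with probability p³ ≈ (0.1202)³ ≈ 1.736111e-03.
By linearity: E[X] = C(24, 3)·p³ ≈ 2024 · 1.736111e-03 ≈ 3.5139.
Since α = 2/3 < 1, p = c/n^{2/3} ≫ 1/n is above the triangle threshold p ~ 1/n. Asymptotically E[X] ~ (c³/6)·n^{3(1−α)} = (1³/6)·n^{1} → ∞; triangles are abundant w.h.p.

E[X] ≈ 3.5139; in regime p = Θ(1/n^{2/3}) E[X] diverges (above the triangle threshold p ~ 1/n).


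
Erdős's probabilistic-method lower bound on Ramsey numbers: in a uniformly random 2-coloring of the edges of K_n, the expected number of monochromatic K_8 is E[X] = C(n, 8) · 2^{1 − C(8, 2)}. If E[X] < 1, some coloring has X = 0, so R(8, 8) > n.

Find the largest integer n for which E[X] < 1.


We need C(n, 8) · 2^{1 − 28} < 1, i.e. C(n, 8) < 2^{28 − 1} = 134217728.
Check values of n near the boundary:
  n = 41: C(41, 8) = 95548245; 95548245 < 134217728? YES
  n = 42: C(42, 8) = 118030185; 118030185 < 134217728? YES
  n = 43: C(43, 8) = 145008513; 145008513 < 134217728? NO
  n = 44: C(44, 8) = 177232627; 177232627 < 134217728? NO
The largest n with C(n, 8) < 134217728 is n = 42 (where E[X] = 118030185/134217728 ≈ 0.8794). Hence R(8, 8) > 42, i.e. R(8, 8) ≥ 43.

Largest n = 42; hence R(8, 8) > 42.


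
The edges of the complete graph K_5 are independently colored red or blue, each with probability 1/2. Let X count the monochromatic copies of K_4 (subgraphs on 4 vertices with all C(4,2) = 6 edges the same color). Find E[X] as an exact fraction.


Let X = Σ_S X_S over the C(5, 4) = 5 subsets S of size 4, where X_S = 1 if the K_4 on S is monochromatic.
For a fixed S, the K_4 on S has C(4, 2) = 6 edges. P[all 6 edges red] = (1/2)^6, and likewise for blue, so P[monochromatic] = 2·(1/2)^6 = 2^{1 − 6} = 1/32.
Summing: E[X] = C(5, 4) · 2^{1 − 6} = 5 · 1/32 = 5/32.
Numerically: E[X] ≈ 0.156.

E[X] = C(5,4)·2^(1−C(4,2)) = 5/32 ≈ 0.156.


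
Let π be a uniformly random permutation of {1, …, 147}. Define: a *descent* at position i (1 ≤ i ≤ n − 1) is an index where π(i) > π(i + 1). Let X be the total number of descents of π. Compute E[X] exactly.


Write X = Σ X_I over i = 1, …, 146, with X_I the indicator of one descent.
There are 146 indicators.
For each fixed i, the pair (π(i), π(i+1)) is a uniformly random ordered pair of distinct values from {1, …, 147}; by symmetry P[π(i) > π(i+1)] = 1/2.
By linearity: E[X] = 146 · (1/2) = (147 − 1) · (1/2) = 73 ≈ 73.0000.

E[X] = 73 = 73.0000.


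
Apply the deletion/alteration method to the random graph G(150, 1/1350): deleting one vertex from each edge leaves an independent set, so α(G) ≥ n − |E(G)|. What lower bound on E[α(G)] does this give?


E[|E(G)|] = C(150, 2)·p = 11175 · (1/1350) = 149/18.
E[α(G)] ≥ n − E[|E(G)|] = 150 − 149/18 = 2551/18.
Numerically: ≈ 141.72222.
(This is only a lower bound; the true E[α(G)] may be larger.)

E[α(G)] ≥ 2551/18 ≈ 141.72222.


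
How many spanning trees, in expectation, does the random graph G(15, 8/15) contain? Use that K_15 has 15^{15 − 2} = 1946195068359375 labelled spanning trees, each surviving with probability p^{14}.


K_15 has 15^{15 − 2} = 1946195068359375 labelled spanning trees.
For each such spanning tree H, let X_H = 1 if all 14 edges of H are present in G. Then P[X_H = 1] = p^{14} = (8/15)^{14} = 4398046511104/29192926025390625.
By linearity: E[X] = Σ_H E[X_H] = 1946195068359375 · p^{14} = 1946195068359375 · 4398046511104/29192926025390625 = 4398046511104/15.
Numerically: E[X] ≈ 2.932e+11.

E[X] = 1946195068359375 · (8/15)^{14} = 4398046511104/15 ≈ 2.932e+11.


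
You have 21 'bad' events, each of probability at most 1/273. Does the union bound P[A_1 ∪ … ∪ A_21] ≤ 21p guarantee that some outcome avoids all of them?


Union bound: P[∪_{i=1}^{21} A_i] ≤ Σ_i P[A_i] ≤ 21·p = 21·(1/273) = 1/13.
Numerically: 1/13 ≈ 0.076923.
Is 1/13 < 1? YES.
Since P[∪ A_i] ≤ 1/13 < 1, the complement has P[∩ A_i^c] ≥ 1 − 1/13 = 12/13 > 0, so some outcome avoids every A_i.

21·p = 1/13 ≈ 0.076923; existence CERTIFIED by the union bound.


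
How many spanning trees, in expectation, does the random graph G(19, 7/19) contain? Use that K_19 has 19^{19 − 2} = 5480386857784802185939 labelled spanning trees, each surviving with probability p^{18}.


K_19 has 19^{19 − 2} = 5480386857784802185939 labelled spanning trees.
For each such spanning tree H, let X_H = 1 if all 18 edges of H are present in G. Then P[X_H = 1] = p^{18} = (7/19)^{18} = 1628413597910449/104127350297911241532841.
By linearity of expectation: E[X] = Σ_H E[X_H] = 5480386857784802185939 · p^{18} = 5480386857784802185939 · 1628413597910449/104127350297911241532841 = 1628413597910449/19.
Numerically: E[X] ≈ 8.5706e+13.

E[X] = 5480386857784802185939 · (7/19)^{18} = 1628413597910449/19 ≈ 8.5706e+13.


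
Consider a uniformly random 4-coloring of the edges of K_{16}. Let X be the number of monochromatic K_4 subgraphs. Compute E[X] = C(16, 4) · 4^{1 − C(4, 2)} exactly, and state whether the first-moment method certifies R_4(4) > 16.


E[X] = C(16, 4) · 4^{1 − 6} = 1820 · 4^{−5} = 1820/1024.
As a reduced fraction: E[X] = 455/256 ≈ 1.777344.
Is E[X] < 1? NO.
Since E[X] ≥ 1, the first-moment bound is inconclusive at n = 16; it does NOT by itself certify R_4(4) > 16.

E[X] = 455/256 ≈ 1.777344; E[X] ≥ 1; first-moment method inconclusive here.


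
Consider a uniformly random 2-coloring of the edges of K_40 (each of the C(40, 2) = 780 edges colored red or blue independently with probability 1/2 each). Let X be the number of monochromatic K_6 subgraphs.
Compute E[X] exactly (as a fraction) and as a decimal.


Let X = Σ_S X_S over the C(40, 6) = 3838380 subsets S of size 6, where X_S = 1 if the K_6 on S is monochromatic.
For a fixed S, the K_6 on S has C(6, 2) = 15 edges. P[all 15 edges red] = (1/2)^15, and likewise for blue, so P[monochromatic] = 2·(1/2)^15 = 2^{1 − 15} = 1/16384.
By linearity of expectation: E[X] = C(40, 6) · 2^{1 − 15} = 3838380 · 1/16384 = 959595/4096.
Numerically: E[X] ≈ 234.276123.

E[X] = C(40,6)·2^(1−C(6,2)) = 959595/4096 ≈ 234.276123.


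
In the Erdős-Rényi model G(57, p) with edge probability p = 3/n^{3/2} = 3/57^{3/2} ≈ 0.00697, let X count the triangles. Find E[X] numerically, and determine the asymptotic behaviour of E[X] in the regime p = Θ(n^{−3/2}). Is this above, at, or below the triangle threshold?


Number of potential triangles: C(57, 3) = 29260.
Each occurs with probability p³ ≈ (0.00697)³ ≈ 3.38787e-07.
By linearity: E[X] = C(57, 3)·p³ ≈ 29260 · 3.38787e-07 ≈ 0.010.
Since α = 3/2 > 1, p = c/n^{3/2} = o(1/n) is below the triangle threshold p ~ 1/n. Asymptotically E[X] ~ (c³/6)·n^{3(1−α)} = (3³/6)·n^{-1.5} → 0, so by Markov's inequality G has no triangles w.h.p.

E[X] ≈ 0.010; in regime p = Θ(1/n^{3/2}) E[X] tends to 0 (below the triangle threshold p ~ 1/n).


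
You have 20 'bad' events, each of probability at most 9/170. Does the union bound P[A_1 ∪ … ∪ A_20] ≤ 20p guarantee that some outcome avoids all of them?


Union bound: P[∪_{i=1}^{20} A_i] ≤ Σ_i P[A_i] ≤ 20·p = 20·(9/170) = 18/17.
Numerically: 18/17 ≈ 1.0588.
Is 18/17 < 1? NO.
Since the bound 18/17 is ≥ 1, the union bound is uninformative here; it does NOT by itself certify existence.

20·p = 18/17 ≈ 1.0588; existence NOT certified by the union bound.


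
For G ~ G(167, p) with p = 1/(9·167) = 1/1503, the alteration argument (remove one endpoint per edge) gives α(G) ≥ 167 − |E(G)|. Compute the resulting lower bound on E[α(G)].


E[|E(G)|] = C(167, 2)·p = 13861 · (1/1503) = 83/9.
E[α(G)] ≥ n − E[|E(G)|] = 167 − 83/9 = 1420/9.
Numerically: ≈ 157.778.
(This is only a lower bound; the true E[α(G)] may be larger.)

E[α(G)] ≥ 1420/9 ≈ 157.778.


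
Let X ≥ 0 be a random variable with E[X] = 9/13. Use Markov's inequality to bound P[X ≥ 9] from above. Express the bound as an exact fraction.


μ = E[X] = 9/13, a = 9.
Markov: P[X ≥ 9] ≤ μ/a = (9/13)/9 = 1/13.
Numerically: ≈ 0.076923.
(Since a = 9 > μ = 0.692308, the bound 1/13 is < 1 and informative.)

P[X ≥ 9] ≤ 1/13 ≈ 0.076923.


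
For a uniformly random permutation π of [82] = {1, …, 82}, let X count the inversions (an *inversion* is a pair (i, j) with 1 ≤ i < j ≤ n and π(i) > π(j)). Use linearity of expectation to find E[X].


Write X = Σ X_I over the C(82, 2) = 3321 pairs i < j, with X_I the indicator of one inversion.
There are 3321 indicators.
For each fixed pair i < j, the values π(i) and π(j) are two distinct elements of {1, …, 82} in uniformly random order; by symmetry P[π(i) > π(j)] = 1/2.
By linearity: E[X] = 3321 · (1/2) = C(82, 2) · (1/2) = 3321/2 = 3321/2 ≈ 1660.50000.

E[X] = 3321/2 = 1660.50000.


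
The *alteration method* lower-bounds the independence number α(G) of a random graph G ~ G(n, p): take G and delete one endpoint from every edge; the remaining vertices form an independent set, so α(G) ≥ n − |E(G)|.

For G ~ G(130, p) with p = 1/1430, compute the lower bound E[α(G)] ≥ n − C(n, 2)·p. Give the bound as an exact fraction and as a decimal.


E[|E(G)|] = C(130, 2)·p = 8385 · (1/1430) = 129/22.
E[α(G)] ≥ n − E[|E(G)|] = 130 − 129/22 = 2731/22.
Numerically: ≈ 124.136364.
(This is only a lower bound; the true E[α(G)] may be larger.)

E[α(G)] ≥ 2731/22 ≈ 124.136364.


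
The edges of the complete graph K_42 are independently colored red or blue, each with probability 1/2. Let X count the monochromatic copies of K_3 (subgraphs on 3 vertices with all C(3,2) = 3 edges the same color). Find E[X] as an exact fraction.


Let X = Σ_S X_S over the C(42, 3) = 11480 subsets S of size 3, where X_S = 1 if the K_3 on S is monochromatic.
For a fixed S, the K_3 on S has C(3, 2) = 3 edges. P[all 3 edges red] = (1/2)^3, and likewise for blue, so P[monochromatic] = 2·(1/2)^3 = 2^{1 − 3} = 1/4.
By linearity of expectation: E[X] = C(42, 3) · 2^{1 − 3} = 11480 · 1/4 = 2870.
Numerically: E[X] ≈ 2870.0000.

E[X] = C(42,3)·2^(1−C(3,2)) = 2870 ≈ 2870.0000.


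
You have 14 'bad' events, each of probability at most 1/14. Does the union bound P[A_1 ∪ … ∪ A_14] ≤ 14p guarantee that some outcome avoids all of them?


Union bound: P[∪_{i=1}^{14} A_i] ≤ Σ_i P[A_i] ≤ 14·p = 14·(1/14) = 1.
Numerically: 1 ≈ 1.00000.
Is 1 < 1? NO.
Since the bound 1 is ≥ 1, the union bound is uninformative here; it does NOT by itself certify existence.

14·p = 1 ≈ 1.00000; existence NOT certified by the union bound.


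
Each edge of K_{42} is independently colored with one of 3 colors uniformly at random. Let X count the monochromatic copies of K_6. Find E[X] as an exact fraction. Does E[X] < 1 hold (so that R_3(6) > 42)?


E[X] = C(42, 6) · 3^{1 − 15} = 5245786 · 3^{−14} = 5245786/4782969.
As a reduced fraction: E[X] = 5245786/4782969 ≈ 1.0967635.
Is E[X] < 1? NO.
Since E[X] ≥ 1, the first-moment bound is inconclusive at n = 42; it does NOT by itself certify R_3(6) > 42.

E[X] = 5245786/4782969 ≈ 1.0967635; E[X] ≥ 1; first-moment method inconclusive here.


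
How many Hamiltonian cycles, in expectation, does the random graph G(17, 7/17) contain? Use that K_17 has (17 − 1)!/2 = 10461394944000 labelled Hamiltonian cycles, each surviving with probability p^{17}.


K_17 has (17 − 1)!/2 = 10461394944000 labelled Hamiltonian cycles.
For each such Hamiltonian cycle H, let X_H = 1 if all 17 edges of H are present in G. Then P[X_H = 1] = p^{17} = (7/17)^{17} = 232630513987207/827240261886336764177.
Summing the indicators: E[X] = Σ_H E[X_H] = 10461394944000 · p^{17} = 10461394944000 · 232630513987207/827240261886336764177 = 2433639682845888590481408000/827240261886336764177.
Numerically: E[X] ≈ 2.942e+06.

E[X] = 10461394944000 · (7/17)^{17} = 2433639682845888590481408000/827240261886336764177 ≈ 2.942e+06.


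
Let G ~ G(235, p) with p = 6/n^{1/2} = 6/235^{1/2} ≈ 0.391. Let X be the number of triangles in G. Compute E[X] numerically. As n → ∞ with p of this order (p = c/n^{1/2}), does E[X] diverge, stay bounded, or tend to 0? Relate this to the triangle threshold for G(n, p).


Number of potential triangles: C(235, 3) = 2135445.
Each occurs with probability p³ ≈ (0.391)³ ≈ 5.99587e-02.
By linearity: E[X] = C(235, 3)·p³ ≈ 2135445 · 5.99587e-02 ≈ 128038.432.
Since α = 1/2 < 1, p = c/n^{1/2} ≫ 1/n is above the triangle threshold p ~ 1/n. Asymptotically E[X] ~ (c³/6)·n^{3(1−α)} = (6³/6)·n^{1.5} → ∞; triangles are abundant w.h.p.

E[X] ≈ 128038.432; in regime p = Θ(1/n^{1/2}) E[X] diverges (above the triangle threshold p ~ 1/n).


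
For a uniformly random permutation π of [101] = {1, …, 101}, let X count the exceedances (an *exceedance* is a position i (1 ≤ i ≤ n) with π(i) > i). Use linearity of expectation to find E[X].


Write X = Σ_{i=1}^{101} X_i, where X_i = 1_{π(i) > i}.
For each fixed i, π(i) is uniform over {1, …, 101} (marginal of a uniform permutation), so P[π(i) > i] = (n − i)/n. Summing: Σ_{i=1}^{101} (n − i)/n = (0 + 1 + … + 100)/101 = 101(101 − 1)/(2·101) = (101 − 1)/2.
Hence E[X] = Σ_{i=1}^{101} (101 − i)/101 = 50 ≈ 50.00000.

E[X] = 50 = 50.00000.


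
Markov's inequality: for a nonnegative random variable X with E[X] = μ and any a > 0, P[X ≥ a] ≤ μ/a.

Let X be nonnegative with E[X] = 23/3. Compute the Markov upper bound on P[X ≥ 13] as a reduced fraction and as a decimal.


μ = E[X] = 23/3, a = 13.
Markov: P[X ≥ 13] ≤ μ/a = (23/3)/13 = 23/39.
Numerically: ≈ 0.589744.
(Since a = 13 > μ = 7.666667, the bound 23/39 is < 1 and informative.)

P[X ≥ 13] ≤ 23/39 ≈ 0.589744.


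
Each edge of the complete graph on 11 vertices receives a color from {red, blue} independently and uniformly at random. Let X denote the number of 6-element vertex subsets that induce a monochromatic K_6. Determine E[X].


Let X = Σ_S X_S over the C(11, 6) = 462 subsets S of size 6, where X_S = 1 if the K_6 on S is monochromatic.
For a fixed S, the K_6 on S has C(6, 2) = 15 edges. P[all 15 edges red] = (1/2)^15, and likewise for blue, so P[monochromatic] = 2·(1/2)^15 = 2^{1 − 15} = 1/16384.
By linearity: E[X] = C(11, 6) · 2^{1 − 15} = 462 · 1/16384 = 231/8192.
Numerically: E[X] ≈ 0.0282.

E[X] = C(11,6)·2^(1−C(6,2)) = 231/8192 ≈ 0.0282.


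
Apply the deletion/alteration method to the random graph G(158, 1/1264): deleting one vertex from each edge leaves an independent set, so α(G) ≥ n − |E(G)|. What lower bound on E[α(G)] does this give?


E[|E(G)|] = C(158, 2)·p = 12403 · (1/1264) = 157/16.
E[α(G)] ≥ n − E[|E(G)|] = 158 − 157/16 = 2371/16.
Numerically: ≈ 148.1875.
(This is only a lower bound; the true E[α(G)] may be larger.)

E[α(G)] ≥ 2371/16 ≈ 148.1875.


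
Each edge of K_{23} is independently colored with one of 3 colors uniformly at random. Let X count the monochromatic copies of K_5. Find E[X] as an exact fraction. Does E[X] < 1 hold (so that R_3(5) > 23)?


E[X] = C(23, 5) · 3^{1 − 10} = 33649 · 3^{−9} = 33649/19683.
As a reduced fraction: E[X] = 33649/19683 ≈ 1.7095.
Is E[X] < 1? NO.
Since E[X] ≥ 1, the first-moment bound is inconclusive at n = 23; it does NOT by itself certify R_3(5) > 23.

E[X] = 33649/19683 ≈ 1.7095; E[X] ≥ 1; first-moment method inconclusive here.


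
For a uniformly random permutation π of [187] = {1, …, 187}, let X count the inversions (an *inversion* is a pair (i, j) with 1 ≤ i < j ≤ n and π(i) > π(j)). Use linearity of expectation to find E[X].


Write X = Σ X_I over the C(187, 2) = 17391 pairs i < j, with X_I the indicator of one inversion.
There are 17391 indicators.
For each fixed pair i < j, the values π(i) and π(j) are two distinct elements of {1, …, 187} in uniformly random order; by symmetry P[π(i) > π(j)] = 1/2.
By linearity: E[X] = 17391 · (1/2) = C(187, 2) · (1/2) = 17391/2 = 17391/2 ≈ 8695.500.

E[X] = 17391/2 = 8695.500.


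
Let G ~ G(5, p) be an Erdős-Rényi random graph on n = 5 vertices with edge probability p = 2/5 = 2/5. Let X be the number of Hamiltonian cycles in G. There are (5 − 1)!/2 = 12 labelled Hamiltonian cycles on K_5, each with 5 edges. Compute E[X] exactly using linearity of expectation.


K_5 has (5 − 1)!/2 = 12 labelled Hamiltonian cycles.
For each such Hamiltonian cycle H, let X_H = 1 if all 5 edges of H are present in G. Then P[X_H = 1] = p^{5} = (2/5)^{5} = 32/3125.
By linearity of expectation: E[X] = Σ_H E[X_H] = 12 · p^{5} = 12 · 32/3125 = 384/3125.
Numerically: E[X] ≈ 0.1229.

E[X] = 12 · (2/5)^{5} = 384/3125 ≈ 0.1229.


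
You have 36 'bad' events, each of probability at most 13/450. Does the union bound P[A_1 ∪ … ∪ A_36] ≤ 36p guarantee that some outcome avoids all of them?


Union bound: P[∪_{i=1}^{36} A_i] ≤ Σ_i P[A_i] ≤ 36·p = 36·(13/450) = 26/25.
Numerically: 26/25 ≈ 1.04000.
Is 26/25 < 1? NO.
Since the bound 26/25 is ≥ 1, the union bound is uninformative here; it does NOT by itself certify existence.

36·p = 26/25 ≈ 1.04000; existence NOT certified by the union bound.


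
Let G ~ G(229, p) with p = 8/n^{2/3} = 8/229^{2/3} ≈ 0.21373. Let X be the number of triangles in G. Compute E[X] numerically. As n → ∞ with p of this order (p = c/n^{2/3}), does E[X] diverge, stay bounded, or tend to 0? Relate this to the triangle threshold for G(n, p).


Number of potential triangles: C(229, 3) = 1975354.
Each occurs with probability p³ ≈ (0.21373)³ ≈ 9.7633531e-03.
By linearity: E[X] = C(229, 3)·p³ ≈ 1975354 · 9.7633531e-03 ≈ 19286.07860.
Since α = 2/3 < 1, p = c/n^{2/3} ≫ 1/n is above the triangle threshold p ~ 1/n. Asymptotically E[X] ~ (c³/6)·n^{3(1−α)} = (8³/6)·n^{1} → ∞; triangles are abundant w.h.p.

E[X] ≈ 19286.07860; in regime p = Θ(1/n^{2/3}) E[X] diverges (above the triangle threshold p ~ 1/n).


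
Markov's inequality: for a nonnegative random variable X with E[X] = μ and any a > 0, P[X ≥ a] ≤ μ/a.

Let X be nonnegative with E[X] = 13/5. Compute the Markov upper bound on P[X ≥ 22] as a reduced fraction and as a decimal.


μ = E[X] = 13/5, a = 22.
Markov: P[X ≥ 22] ≤ μ/a = (13/5)/22 = 13/110.
Numerically: ≈ 0.1182.
(Since a = 22 > μ = 2.6000, the bound 13/110 is < 1 and informative.)

P[X ≥ 22] ≤ 13/110 ≈ 0.1182.


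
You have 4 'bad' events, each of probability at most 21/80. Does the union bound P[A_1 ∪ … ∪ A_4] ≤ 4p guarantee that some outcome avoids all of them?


Union bound: P[∪_{i=1}^{4} A_i] ≤ Σ_i P[A_i] ≤ 4·p = 4·(21/80) = 21/20.
Numerically: 21/20 ≈ 1.050000.
Is 21/20 < 1? NO.
Since the bound 21/20 is ≥ 1, the union bound is uninformative here; it does NOT by itself certify existence.

4·p = 21/20 ≈ 1.050000; existence NOT certified by the union bound.


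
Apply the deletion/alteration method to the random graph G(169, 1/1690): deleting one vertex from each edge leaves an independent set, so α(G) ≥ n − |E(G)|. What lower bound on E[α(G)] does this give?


E[|E(G)|] = C(169, 2)·p = 14196 · (1/1690) = 42/5.
E[α(G)] ≥ n − E[|E(G)|] = 169 − 42/5 = 803/5.
Numerically: ≈ 160.600000.
(This is only a lower bound; the true E[α(G)] may be larger.)

E[α(G)] ≥ 803/5 ≈ 160.600000.


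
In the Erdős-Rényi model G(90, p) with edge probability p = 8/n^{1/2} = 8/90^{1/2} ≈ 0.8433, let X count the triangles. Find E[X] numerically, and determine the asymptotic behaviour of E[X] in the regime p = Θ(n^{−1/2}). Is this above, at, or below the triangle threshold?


Number of potential triangles: C(90, 3) = 117480.
Each occurs with probability p³ ≈ (0.8433)³ ≈ 5.996615e-01.
By linearity: E[X] = C(90, 3)·p³ ≈ 117480 · 5.996615e-01 ≈ 70448.2379.
Since α = 1/2 < 1, p = c/n^{1/2} ≫ 1/n is above the triangle threshold p ~ 1/n. Asymptotically E[X] ~ (c³/6)·n^{3(1−α)} = (8³/6)·n^{1.5} → ∞; triangles are abundant w.h.p.

E[X] ≈ 70448.2379; in regime p = Θ(1/n^{1/2}) E[X] diverges (above the triangle threshold p ~ 1/n).


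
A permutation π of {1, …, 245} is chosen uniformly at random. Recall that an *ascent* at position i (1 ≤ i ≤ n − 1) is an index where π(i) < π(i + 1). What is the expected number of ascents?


Write X = Σ X_I over i = 1, …, 244, with X_I the indicator of one ascent.
There are 244 indicators.
For each fixed i, the pair (π(i), π(i+1)) is a uniformly random ordered pair of distinct values from {1, …, 245}; by symmetry P[π(i) < π(i+1)] = 1/2.
By linearity: E[X] = 244 · (1/2) = (245 − 1) · (1/2) = 122 ≈ 122.0000.

E[X] = 122 = 122.0000.


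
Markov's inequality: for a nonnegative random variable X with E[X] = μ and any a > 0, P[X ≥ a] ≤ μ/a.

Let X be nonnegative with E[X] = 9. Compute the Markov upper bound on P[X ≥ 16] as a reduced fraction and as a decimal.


μ = E[X] = 9, a = 16.
Markov: P[X ≥ 16] ≤ μ/a = (9)/16 = 9/16.
Numerically: ≈ 0.56250.
(Since a = 16 > μ = 9.00000, the bound 9/16 is < 1 and informative.)

P[X ≥ 16] ≤ 9/16 ≈ 0.56250.


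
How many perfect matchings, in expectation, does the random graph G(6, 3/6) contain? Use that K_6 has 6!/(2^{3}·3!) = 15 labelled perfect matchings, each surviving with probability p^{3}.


K_6 has 6!/(2^{3}·3!) = 15 labelled perfect matchings.
For each such perfect matching H, let X_H = 1 if all 3 edges of H are present in G. Then P[X_H = 1] = p^{3} = (1/2)^{3} = 1/8.
By linearity: E[X] = Σ_H E[X_H] = 15 · p^{3} = 15 · 1/8 = 15/8.
Numerically: E[X] ≈ 1.875.

E[X] = 15 · (1/2)^{3} = 15/8 ≈ 1.875.


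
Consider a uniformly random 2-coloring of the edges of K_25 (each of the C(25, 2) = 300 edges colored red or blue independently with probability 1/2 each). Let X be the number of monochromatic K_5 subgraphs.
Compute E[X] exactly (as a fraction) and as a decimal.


Let X = Σ_S X_S over the C(25, 5) = 53130 subsets S of size 5, where X_S = 1 if the K_5 on S is monochromatic.
For a fixed S, the K_5 on S has C(5, 2) = 10 edges. P[all 10 edges red] = (1/2)^10, and likewise for blue, so P[monochromatic] = 2·(1/2)^10 = 2^{1 − 10} = 1/512.
Summing: E[X] = C(25, 5) · 2^{1 − 10} = 53130 · 1/512 = 26565/256.
Numerically: E[X] ≈ 103.770.

E[X] = C(25,5)·2^(1−C(5,2)) = 26565/256 ≈ 103.770.


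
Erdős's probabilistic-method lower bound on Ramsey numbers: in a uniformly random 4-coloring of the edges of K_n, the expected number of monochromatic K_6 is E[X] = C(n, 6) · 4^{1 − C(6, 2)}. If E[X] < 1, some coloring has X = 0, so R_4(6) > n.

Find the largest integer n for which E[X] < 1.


We need C(n, 6) · 4^{1 − 15} < 1, i.e. C(n, 6) < 4^{15 − 1} = 268435456.
Check values of n near the boundary:
  n = 74: C(74, 6) = 185250786; 185250786 < 268435456? YES
  n = 75: C(75, 6) = 201359550; 201359550 < 268435456? YES
  n = 76: C(76, 6) = 218618940; 218618940 < 268435456? YES
  n = 77: C(77, 6) = 237093780; 237093780 < 268435456? YES
  n = 78: C(78, 6) = 256851595; 256851595 < 268435456? YES
  n = 79: C(79, 6) = 277962685; 277962685 < 268435456? NO
The largest n with C(n, 6) < 268435456 is n = 78 (where E[X] = 256851595/268435456 ≈ 0.9568). Hence R_4(6) > 78, i.e. R_4(6) ≥ 79.

Largest n = 78; hence R_4(6) > 78.


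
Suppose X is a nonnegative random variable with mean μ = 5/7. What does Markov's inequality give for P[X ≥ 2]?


μ = E[X] = 5/7, a = 2.
Markov: P[X ≥ 2] ≤ μ/a = (5/7)/2 = 5/14.
Numerically: ≈ 0.35714.
(Since a = 2 > μ = 0.71429, the bound 5/14 is < 1 and informative.)

P[X ≥ 2] ≤ 5/14 ≈ 0.35714.


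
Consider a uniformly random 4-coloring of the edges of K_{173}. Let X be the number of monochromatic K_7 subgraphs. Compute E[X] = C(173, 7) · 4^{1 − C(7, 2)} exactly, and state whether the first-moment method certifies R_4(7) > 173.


E[X] = C(173, 7) · 4^{1 − 21} = 813769676772 · 4^{−20} = 813769676772/1099511627776.
As a reduced fraction: E[X] = 203442419193/274877906944 ≈ 0.740119.
Is E[X] < 1? YES.
Since E[X] < 1, there exists a 4-coloring of K_{173} with no monochromatic K_7; hence R_4(7) > 173.

E[X] = 203442419193/274877906944 ≈ 0.740119; E[X] < 1, so R_4(7) > 173.


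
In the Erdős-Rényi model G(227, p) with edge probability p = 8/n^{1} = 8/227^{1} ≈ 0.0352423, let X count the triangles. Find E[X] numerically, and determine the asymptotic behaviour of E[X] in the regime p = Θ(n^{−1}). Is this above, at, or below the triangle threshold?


Number of potential triangles: C(227, 3) = 1923825.
Each occurs with probability p³ ≈ (0.0352423)³ ≈ 4.37715967e-05.
By linearity: E[X] = C(227, 3)·p³ ≈ 1923825 · 4.37715967e-05 ≈ 84.208892.
Here α = 1, so p = 8/n is exactly at the triangle threshold p ~ 1/n. Asymptotically E[X] → c³/6 = 8³/6 = 256/3 ≈ 85.333333, a bounded constant. In this regime the triangle count is asymptotically Poisson(c³/6).

E[X] ≈ 84.208892; in regime p = Θ(1/n^{1}) E[X] stays bounded (at the triangle threshold p ~ 1/n).


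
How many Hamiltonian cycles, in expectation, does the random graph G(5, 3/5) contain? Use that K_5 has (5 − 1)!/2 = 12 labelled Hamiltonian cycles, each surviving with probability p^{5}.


K_5 has (5 − 1)!/2 = 12 labelled Hamiltonian cycles.
For each such Hamiltonian cycle H, let X_H = 1 if all 5 edges of H are present in G. Then P[X_H = 1] = p^{5} = (3/5)^{5} = 243/3125.
By linearity of expectation: E[X] = Σ_H E[X_H] = 12 · p^{5} = 12 · 243/3125 = 2916/3125.
Numerically: E[X] ≈ 0.933.

E[X] = 12 · (3/5)^{5} = 2916/3125 ≈ 0.933.


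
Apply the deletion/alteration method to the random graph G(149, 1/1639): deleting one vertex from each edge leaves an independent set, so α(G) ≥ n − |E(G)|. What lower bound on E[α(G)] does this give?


E[|E(G)|] = C(149, 2)·p = 11026 · (1/1639) = 74/11.
E[α(G)] ≥ n − E[|E(G)|] = 149 − 74/11 = 1565/11.
Numerically: ≈ 142.273.
(This is only a lower bound; the true E[α(G)] may be larger.)

E[α(G)] ≥ 1565/11 ≈ 142.273.


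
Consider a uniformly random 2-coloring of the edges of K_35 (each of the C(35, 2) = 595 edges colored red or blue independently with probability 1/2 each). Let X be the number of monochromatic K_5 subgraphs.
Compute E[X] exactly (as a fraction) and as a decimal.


Let X = Σ_S X_S over the C(35, 5) = 324632 subsets S of size 5, where X_S = 1 if the K_5 on S is monochromatic.
For a fixed S, the K_5 on S has C(5, 2) = 10 edges. P[all 10 edges red] = (1/2)^10, and likewise for blue, so P[monochromatic] = 2·(1/2)^10 = 2^{1 − 10} = 1/512.
By linearity: E[X] = C(35, 5) · 2^{1 − 10} = 324632 · 1/512 = 40579/64.
Numerically: E[X] ≈ 634.0469.

E[X] = C(35,5)·2^(1−C(5,2)) = 40579/64 ≈ 634.0469.


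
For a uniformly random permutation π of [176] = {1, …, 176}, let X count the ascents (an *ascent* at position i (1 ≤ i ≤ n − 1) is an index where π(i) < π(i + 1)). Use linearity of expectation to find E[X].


Write X = Σ X_I over i = 1, …, 175, with X_I the indicator of one ascent.
There are 175 indicators.
For each fixed i, the pair (π(i), π(i+1)) is a uniformly random ordered pair of distinct values from {1, …, 176}; by symmetry P[π(i) < π(i+1)] = 1/2.
By linearity: E[X] = 175 · (1/2) = (176 − 1) · (1/2) = 175/2 ≈ 87.50000.

E[X] = 175/2 = 87.50000.


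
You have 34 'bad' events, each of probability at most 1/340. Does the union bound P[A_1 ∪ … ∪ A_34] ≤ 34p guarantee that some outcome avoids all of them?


Union bound: P[∪_{i=1}^{34} A_i] ≤ Σ_i P[A_i] ≤ 34·p = 34·(1/340) = 1/10.
Numerically: 1/10 ≈ 0.100.
Is 1/10 < 1? YES.
Since P[∪ A_i] ≤ 1/10 < 1, the complement has P[∩ A_i^c] ≥ 1 − 1/10 = 9/10 > 0, so some outcome avoids every A_i.

34·p = 1/10 ≈ 0.100; existence CERTIFIED by the union bound.


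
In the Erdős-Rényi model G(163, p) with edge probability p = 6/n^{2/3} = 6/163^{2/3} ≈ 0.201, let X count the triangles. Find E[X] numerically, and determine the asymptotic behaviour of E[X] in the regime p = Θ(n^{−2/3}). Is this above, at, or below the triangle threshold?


Number of potential triangles: C(163, 3) = 708561.
Each occurs with probability p³ ≈ (0.201)³ ≈ 8.12978e-03.
By linearity: E[X] = C(163, 3)·p³ ≈ 708561 · 8.12978e-03 ≈ 5760.442.
Since α = 2/3 < 1, p = c/n^{2/3} ≫ 1/n is above the triangle threshold p ~ 1/n. Asymptotically E[X] ~ (c³/6)·n^{3(1−α)} = (6³/6)·n^{1} → ∞; triangles are abundant w.h.p.

E[X] ≈ 5760.442; in regime p = Θ(1/n^{2/3}) E[X] diverges (above the triangle threshold p ~ 1/n).


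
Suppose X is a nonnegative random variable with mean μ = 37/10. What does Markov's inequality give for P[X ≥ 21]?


μ = E[X] = 37/10, a = 21.
Markov: P[X ≥ 21] ≤ μ/a = (37/10)/21 = 37/210.
Numerically: ≈ 0.17619.
(Since a = 21 > μ = 3.70000, the bound 37/210 is < 1 and informative.)

P[X ≥ 21] ≤ 37/210 ≈ 0.17619.


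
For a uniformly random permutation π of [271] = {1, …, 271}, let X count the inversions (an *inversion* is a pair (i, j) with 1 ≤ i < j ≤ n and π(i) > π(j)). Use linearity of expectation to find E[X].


Write X = Σ X_I over the C(271, 2) = 36585 pairs i < j, with X_I the indicator of one inversion.
There are 36585 indicators.
For each fixed pair i < j, the values π(i) and π(j) are two distinct elements of {1, …, 271} in uniformly random order; by symmetry P[π(i) > π(j)] = 1/2.
By linearity: E[X] = 36585 · (1/2) = C(271, 2) · (1/2) = 36585/2 = 36585/2 ≈ 18292.500.

E[X] = 36585/2 = 18292.500.


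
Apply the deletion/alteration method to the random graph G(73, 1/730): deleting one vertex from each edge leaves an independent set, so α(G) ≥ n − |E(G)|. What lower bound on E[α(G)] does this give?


E[|E(G)|] = C(73, 2)·p = 2628 · (1/730) = 18/5.
E[α(G)] ≥ n − E[|E(G)|] = 73 − 18/5 = 347/5.
Numerically: ≈ 69.400.
(This is only a lower bound; the true E[α(G)] may be larger.)

E[α(G)] ≥ 347/5 ≈ 69.400.


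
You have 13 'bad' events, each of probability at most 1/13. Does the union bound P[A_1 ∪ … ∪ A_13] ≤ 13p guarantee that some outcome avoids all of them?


Union bound: P[∪_{i=1}^{13} A_i] ≤ Σ_i P[A_i] ≤ 13·p = 13·(1/13) = 1.
Numerically: 1 ≈ 1.0000.
Is 1 < 1? NO.
Since the bound 1 is ≥ 1, the union bound is uninformative here; it does NOT by itself certify existence.

13·p = 1 ≈ 1.0000; existence NOT certified by the union bound.


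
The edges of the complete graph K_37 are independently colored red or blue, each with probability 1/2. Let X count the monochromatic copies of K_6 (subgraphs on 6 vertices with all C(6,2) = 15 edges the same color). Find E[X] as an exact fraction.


Let X = Σ_S X_S over the C(37, 6) = 2324784 subsets S of size 6, where X_S = 1 if the K_6 on S is monochromatic.
For a fixed S, the K_6 on S has C(6, 2) = 15 edges. P[all 15 edges red] = (1/2)^15, and likewise for blue, so P[monochromatic] = 2·(1/2)^15 = 2^{1 − 15} = 1/16384.
By linearity of expectation: E[X] = C(37, 6) · 2^{1 − 15} = 2324784 · 1/16384 = 145299/1024.
Numerically: E[X] ≈ 141.8936.

E[X] = C(37,6)·2^(1−C(6,2)) = 145299/1024 ≈ 141.8936.


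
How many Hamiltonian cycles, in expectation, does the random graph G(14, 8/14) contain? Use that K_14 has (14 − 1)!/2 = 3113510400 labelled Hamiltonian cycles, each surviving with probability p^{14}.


K_14 has (14 − 1)!/2 = 3113510400 labelled Hamiltonian cycles.
For each such Hamiltonian cycle H, let X_H = 1 if all 14 edges of H are present in G. Then P[X_H = 1] = p^{14} = (4/7)^{14} = 268435456/678223072849.
By linearity of expectation: E[X] = Σ_H E[X_H] = 3113510400 · p^{14} = 3113510400 · 268435456/678223072849 = 119396654854963200/96889010407.
Numerically: E[X] ≈ 1.2323e+06.

E[X] = 3113510400 · (4/7)^{14} = 119396654854963200/96889010407 ≈ 1.2323e+06.


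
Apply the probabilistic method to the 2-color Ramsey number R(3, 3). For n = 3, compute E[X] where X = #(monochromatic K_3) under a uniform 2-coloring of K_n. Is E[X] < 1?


E[X] = C(3, 3) · 2^{1 − 3} = 1 · 2^{−2} = 1/4.
As a reduced fraction: E[X] = 1/4 ≈ 0.25000.
Is E[X] < 1? YES.
Since E[X] < 1, there exists a 2-coloring of K_{3} with no monochromatic K_3; hence R(3, 3) > 3.

E[X] = 1/4 ≈ 0.25000; E[X] < 1, so R(3, 3) > 3.


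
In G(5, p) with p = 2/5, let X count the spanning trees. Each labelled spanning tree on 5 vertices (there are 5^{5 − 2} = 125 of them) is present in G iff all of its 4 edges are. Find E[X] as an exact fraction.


K_5 has 5^{5 − 2} = 125 labelled spanning trees.
For each such spanning tree H, let X_H = 1 if all 4 edges of H are present in G. Then P[X_H = 1] = p^{4} = (2/5)^{4} = 16/625.
Summing the indicators: E[X] = Σ_H E[X_H] = 125 · p^{4} = 125 · 16/625 = 16/5.
Numerically: E[X] ≈ 3.2.

E[X] = 125 · (2/5)^{4} = 16/5 ≈ 3.2.


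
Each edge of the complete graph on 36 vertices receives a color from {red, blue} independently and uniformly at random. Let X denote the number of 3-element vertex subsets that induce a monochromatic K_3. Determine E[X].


Let X = Σ_S X_S over the C(36, 3) = 7140 subsets S of size 3, where X_S = 1 if the K_3 on S is monochromatic.
For a fixed S, the K_3 on S has C(3, 2) = 3 edges. P[all 3 edges red] = (1/2)^3, and likewise for blue, so P[monochromatic] = 2·(1/2)^3 = 2^{1 − 3} = 1/4.
By linearity: E[X] = C(36, 3) · 2^{1 − 3} = 7140 · 1/4 = 1785.
Numerically: E[X] ≈ 1785.000.

E[X] = C(36,3)·2^(1−C(3,2)) = 1785 ≈ 1785.000.


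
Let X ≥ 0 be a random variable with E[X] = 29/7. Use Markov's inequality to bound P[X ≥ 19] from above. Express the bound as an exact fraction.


μ = E[X] = 29/7, a = 19.
Markov: P[X ≥ 19] ≤ μ/a = (29/7)/19 = 29/133.
Numerically: ≈ 0.218045.
(Since a = 19 > μ = 4.142857, the bound 29/133 is < 1 and informative.)

P[X ≥ 19] ≤ 29/133 ≈ 0.218045.


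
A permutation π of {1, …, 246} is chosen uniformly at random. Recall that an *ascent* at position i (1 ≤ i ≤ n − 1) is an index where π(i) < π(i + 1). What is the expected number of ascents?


Write X = Σ X_I over i = 1, …, 245, with X_I the indicator of one ascent.
There are 245 indicators.
For each fixed i, the pair (π(i), π(i+1)) is a uniformly random ordered pair of distinct values from {1, …, 246}; by symmetry P[π(i) < π(i+1)] = 1/2.
By linearity: E[X] = 245 · (1/2) = (246 − 1) · (1/2) = 245/2 ≈ 122.500.

E[X] = 245/2 = 122.500.


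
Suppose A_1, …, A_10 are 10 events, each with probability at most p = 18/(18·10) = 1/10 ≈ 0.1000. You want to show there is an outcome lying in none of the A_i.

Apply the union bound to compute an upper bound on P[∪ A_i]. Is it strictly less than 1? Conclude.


Union bound: P[∪_{i=1}^{10} A_i] ≤ Σ_i P[A_i] ≤ 10·p = 10·(1/10) = 1.
Numerically: 1 ≈ 1.0000.
Is 1 < 1? NO.
Since the bound 1 is ≥ 1, the union bound is uninformative here; it does NOT by itself certify existence.

10·p = 1 ≈ 1.0000; existence NOT certified by the union bound.


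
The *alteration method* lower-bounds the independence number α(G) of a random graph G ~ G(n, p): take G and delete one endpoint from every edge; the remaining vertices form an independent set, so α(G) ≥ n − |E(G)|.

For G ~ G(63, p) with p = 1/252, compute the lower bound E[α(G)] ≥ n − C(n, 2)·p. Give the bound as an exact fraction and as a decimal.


E[|E(G)|] = C(63, 2)·p = 1953 · (1/252) = 31/4.
E[α(G)] ≥ n − E[|E(G)|] = 63 − 31/4 = 221/4.
Numerically: ≈ 55.250.
(This is only a lower bound; the true E[α(G)] may be larger.)

E[α(G)] ≥ 221/4 ≈ 55.250.


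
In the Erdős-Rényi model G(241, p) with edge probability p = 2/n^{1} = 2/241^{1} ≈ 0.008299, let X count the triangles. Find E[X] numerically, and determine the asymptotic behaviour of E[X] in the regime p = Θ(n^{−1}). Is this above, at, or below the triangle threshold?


Number of potential triangles: C(241, 3) = 2303960.
Each occurs with probability p³ ≈ (0.008299)³ ≈ 5.715298e-07.
By linearity: E[X] = C(241, 3)·p³ ≈ 2303960 · 5.715298e-07 ≈ 1.3168.
Here α = 1, so p = 2/n is exactly at the triangle threshold p ~ 1/n. Asymptotically E[X] → c³/6 = 2³/6 = 4/3 ≈ 1.3333, a bounded constant. In this regime the triangle count is asymptotically Poisson(c³/6).

E[X] ≈ 1.3168; in regime p = Θ(1/n^{1}) E[X] stays bounded (at the triangle threshold p ~ 1/n).


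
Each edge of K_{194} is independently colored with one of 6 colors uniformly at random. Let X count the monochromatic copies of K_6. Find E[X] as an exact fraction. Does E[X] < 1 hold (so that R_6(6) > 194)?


E[X] = C(194, 6) · 6^{1 − 15} = 68482017072 · 6^{−14} = 68482017072/78364164096.
As a reduced fraction: E[X] = 475569563/544195584 ≈ 0.8739.
Is E[X] < 1? YES.
Since E[X] < 1, there exists a 6-coloring of K_{194} with no monochromatic K_6; hence R_6(6) > 194.

E[X] = 475569563/544195584 ≈ 0.8739; E[X] < 1, so R_6(6) > 194.


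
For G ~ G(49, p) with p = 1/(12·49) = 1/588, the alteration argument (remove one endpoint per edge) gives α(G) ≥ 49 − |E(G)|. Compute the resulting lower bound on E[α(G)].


E[|E(G)|] = C(49, 2)·p = 1176 · (1/588) = 2.
E[α(G)] ≥ n − E[|E(G)|] = 49 − 2 = 47.
Numerically: ≈ 47.000.
(This is only a lower bound; the true E[α(G)] may be larger.)

E[α(G)] ≥ 47 ≈ 47.000.


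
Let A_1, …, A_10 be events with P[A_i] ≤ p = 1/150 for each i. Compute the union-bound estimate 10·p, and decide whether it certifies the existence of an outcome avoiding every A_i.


Union bound: P[∪_{i=1}^{10} A_i] ≤ Σ_i P[A_i] ≤ 10·p = 10·(1/150) = 1/15.
Numerically: 1/15 ≈ 0.066667.
Is 1/15 < 1? YES.
Since P[∪ A_i] ≤ 1/15 < 1, the complement has P[∩ A_i^c] ≥ 1 − 1/15 = 14/15 > 0, so some outcome avoids every A_i.

10·p = 1/15 ≈ 0.066667; existence CERTIFIED by the union bound.


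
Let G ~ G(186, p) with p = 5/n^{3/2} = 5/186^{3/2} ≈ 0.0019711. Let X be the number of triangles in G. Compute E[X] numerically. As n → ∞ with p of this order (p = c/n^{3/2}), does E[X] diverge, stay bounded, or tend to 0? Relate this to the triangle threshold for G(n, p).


Number of potential triangles: C(186, 3) = 1055240.
Each occurs with probability p³ ≈ (0.0019711)³ ≈ 7.6577602e-09.
By linearity: E[X] = C(186, 3)·p³ ≈ 1055240 · 7.6577602e-09 ≈ 0.00808.
Since α = 3/2 > 1, p = c/n^{3/2} = o(1/n) is below the triangle threshold p ~ 1/n. Asymptotically E[X] ~ (c³/6)·n^{3(1−α)} = (5³/6)·n^{-1.5} → 0, so by Markov's inequality G has no triangles w.h.p.

E[X] ≈ 0.00808; in regime p = Θ(1/n^{3/2}) E[X] tends to 0 (below the triangle threshold p ~ 1/n).
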